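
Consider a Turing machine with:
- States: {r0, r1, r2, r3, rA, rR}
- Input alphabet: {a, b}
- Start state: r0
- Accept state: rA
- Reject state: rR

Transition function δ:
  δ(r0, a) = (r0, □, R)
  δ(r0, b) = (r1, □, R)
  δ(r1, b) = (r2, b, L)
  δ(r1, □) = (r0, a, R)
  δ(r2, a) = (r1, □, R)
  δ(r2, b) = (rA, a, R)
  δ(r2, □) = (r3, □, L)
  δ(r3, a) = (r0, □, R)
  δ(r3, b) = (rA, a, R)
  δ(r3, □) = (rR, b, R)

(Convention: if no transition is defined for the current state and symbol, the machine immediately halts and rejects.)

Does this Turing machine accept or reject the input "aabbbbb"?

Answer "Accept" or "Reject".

Execution trace:
Initial: [r0]aabbbbb
Step 1: δ(r0, a) = (r0, □, R) → □[r0]abbbbb
Step 2: δ(r0, a) = (r0, □, R) → □□[r0]bbbbb
Step 3: δ(r0, b) = (r1, □, R) → □□□[r1]bbbb
Step 4: δ(r1, b) = (r2, b, L) → □□[r2]□bbbb
Step 5: δ(r2, □) = (r3, □, L) → □[r3]□□bbbb
Step 6: δ(r3, □) = (rR, b, R) → □b[rR]□bbbb

The machine reaches the reject state rR and halts.

Answer: Reject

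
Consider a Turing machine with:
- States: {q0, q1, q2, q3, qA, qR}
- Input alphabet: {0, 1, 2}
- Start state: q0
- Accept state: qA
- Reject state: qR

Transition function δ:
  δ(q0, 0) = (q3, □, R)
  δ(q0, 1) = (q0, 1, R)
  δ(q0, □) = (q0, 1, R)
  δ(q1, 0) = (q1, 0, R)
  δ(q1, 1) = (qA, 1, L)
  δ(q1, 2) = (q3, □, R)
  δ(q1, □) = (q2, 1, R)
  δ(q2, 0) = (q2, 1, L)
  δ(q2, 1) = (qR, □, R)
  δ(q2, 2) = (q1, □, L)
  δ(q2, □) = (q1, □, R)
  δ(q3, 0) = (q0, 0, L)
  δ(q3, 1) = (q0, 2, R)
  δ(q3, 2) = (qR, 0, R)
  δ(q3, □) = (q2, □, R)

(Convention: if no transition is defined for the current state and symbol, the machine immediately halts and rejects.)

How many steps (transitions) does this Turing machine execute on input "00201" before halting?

Execution trace:
Initial: [q0]00201
Step 1: δ(q0, 0) = (q3, □, R) → □[q3]0201
Step 2: δ(q3, 0) = (q0, 0, L) → [q0]□0201
Step 3: δ(q0, □) = (q0, 1, R) → 1[q0]0201
Step 4: δ(q0, 0) = (q3, □, R) → 1□[q3]201
Step 5: δ(q3, 2) = (qR, 0, R) → 1□0[qR]01

The machine reaches the reject state qR and halts.

The machine executed 5 steps before halting.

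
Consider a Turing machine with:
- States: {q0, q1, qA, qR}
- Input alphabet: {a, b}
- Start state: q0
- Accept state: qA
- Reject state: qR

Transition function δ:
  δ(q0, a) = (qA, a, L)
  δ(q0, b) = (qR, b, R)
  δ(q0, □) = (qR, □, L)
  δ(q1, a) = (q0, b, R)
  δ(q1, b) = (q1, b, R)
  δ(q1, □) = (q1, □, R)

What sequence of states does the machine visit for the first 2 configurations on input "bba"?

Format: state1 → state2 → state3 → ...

Execution trace:
Initial: [q0]bba
Step 1: δ(q0, b) = (qR, b, R) → b[qR]ba

The machine reaches the reject state qR and halts.

State sequence: q0 → qR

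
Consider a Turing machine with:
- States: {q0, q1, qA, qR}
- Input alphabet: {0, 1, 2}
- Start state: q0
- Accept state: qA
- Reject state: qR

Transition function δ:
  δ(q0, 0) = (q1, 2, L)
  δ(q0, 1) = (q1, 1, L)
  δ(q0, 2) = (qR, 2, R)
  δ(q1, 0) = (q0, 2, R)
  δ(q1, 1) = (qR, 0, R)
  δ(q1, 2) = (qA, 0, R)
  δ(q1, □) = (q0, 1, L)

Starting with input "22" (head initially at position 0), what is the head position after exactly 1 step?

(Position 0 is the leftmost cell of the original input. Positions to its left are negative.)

Execution trace (head position shown):
Step 0: [q0]22  (head at position 0)
Step 1: move right → 2[qR]2  (head at position 1)

After 1 step, the head is at position 1.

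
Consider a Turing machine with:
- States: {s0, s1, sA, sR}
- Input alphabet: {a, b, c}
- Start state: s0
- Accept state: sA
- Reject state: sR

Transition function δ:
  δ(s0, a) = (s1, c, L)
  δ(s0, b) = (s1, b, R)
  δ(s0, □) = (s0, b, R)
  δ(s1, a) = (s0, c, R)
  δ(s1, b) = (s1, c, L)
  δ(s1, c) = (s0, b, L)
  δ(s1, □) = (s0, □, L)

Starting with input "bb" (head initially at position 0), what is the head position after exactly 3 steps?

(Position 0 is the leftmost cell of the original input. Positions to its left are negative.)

Execution trace (head position shown):
Step 0: [s0]bb  (head at position 0)
Step 1: move right → b[s1]b  (head at position 1)
Step 2: move left → [s1]bc  (head at position 0)
Step 3: move left → [s1]□cc  (head at position -1)

After 3 steps, the head is at position -1.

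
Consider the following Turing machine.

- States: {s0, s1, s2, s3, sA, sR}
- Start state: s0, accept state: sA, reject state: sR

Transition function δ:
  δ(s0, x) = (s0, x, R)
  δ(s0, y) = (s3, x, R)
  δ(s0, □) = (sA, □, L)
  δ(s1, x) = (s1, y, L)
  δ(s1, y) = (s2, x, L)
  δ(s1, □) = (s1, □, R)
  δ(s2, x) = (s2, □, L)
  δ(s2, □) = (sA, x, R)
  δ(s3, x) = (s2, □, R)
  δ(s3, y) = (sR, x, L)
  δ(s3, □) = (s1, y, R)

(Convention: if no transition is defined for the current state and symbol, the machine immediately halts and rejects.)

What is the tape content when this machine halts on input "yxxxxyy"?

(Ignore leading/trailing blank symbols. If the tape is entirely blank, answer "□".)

Execution trace:
Initial: [s0]yxxxxyy
Step 1: δ(s0, y) = (s3, x, R) → x[s3]xxxxyy
Step 2: δ(s3, x) = (s2, □, R) → x□[s2]xxxyy
Step 3: δ(s2, x) = (s2, □, L) → x[s2]□□xxyy
Step 4: δ(s2, □) = (sA, x, R) → xx[sA]□xxyy

The machine reaches the accept state sA and halts.

Final tape (ignoring leading/trailing blanks): xx□xxyy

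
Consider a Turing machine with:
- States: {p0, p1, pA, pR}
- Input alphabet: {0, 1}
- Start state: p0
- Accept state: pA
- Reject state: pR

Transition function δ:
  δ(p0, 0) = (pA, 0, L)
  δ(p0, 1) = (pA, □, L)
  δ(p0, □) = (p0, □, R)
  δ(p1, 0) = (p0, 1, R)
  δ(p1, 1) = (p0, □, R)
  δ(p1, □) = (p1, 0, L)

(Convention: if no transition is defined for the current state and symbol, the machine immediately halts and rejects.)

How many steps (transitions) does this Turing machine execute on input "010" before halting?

Execution trace:
Initial: [p0]010
Step 1: δ(p0, 0) = (pA, 0, L) → [pA]□010

The machine reaches the accept state pA and halts.

The machine executed 1 step before halting.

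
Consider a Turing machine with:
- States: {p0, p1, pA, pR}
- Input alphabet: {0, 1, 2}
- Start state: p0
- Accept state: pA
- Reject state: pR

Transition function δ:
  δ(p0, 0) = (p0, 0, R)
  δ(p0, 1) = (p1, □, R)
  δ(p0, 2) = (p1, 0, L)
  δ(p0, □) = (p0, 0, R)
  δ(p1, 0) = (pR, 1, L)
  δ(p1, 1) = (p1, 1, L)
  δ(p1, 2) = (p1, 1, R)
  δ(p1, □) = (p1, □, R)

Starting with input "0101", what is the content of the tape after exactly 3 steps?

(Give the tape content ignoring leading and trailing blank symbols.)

Execution trace:
Initial: [p0]0101
Step 1: δ(p0, 0) = (p0, 0, R) → 0[p0]101
Step 2: δ(p0, 1) = (p1, □, R) → 0□[p1]01
Step 3: δ(p1, 0) = (pR, 1, L) → 0[pR]□11

The machine reaches the reject state pR and halts.

After 3 steps, the tape (ignoring leading/trailing blanks) is: 0□11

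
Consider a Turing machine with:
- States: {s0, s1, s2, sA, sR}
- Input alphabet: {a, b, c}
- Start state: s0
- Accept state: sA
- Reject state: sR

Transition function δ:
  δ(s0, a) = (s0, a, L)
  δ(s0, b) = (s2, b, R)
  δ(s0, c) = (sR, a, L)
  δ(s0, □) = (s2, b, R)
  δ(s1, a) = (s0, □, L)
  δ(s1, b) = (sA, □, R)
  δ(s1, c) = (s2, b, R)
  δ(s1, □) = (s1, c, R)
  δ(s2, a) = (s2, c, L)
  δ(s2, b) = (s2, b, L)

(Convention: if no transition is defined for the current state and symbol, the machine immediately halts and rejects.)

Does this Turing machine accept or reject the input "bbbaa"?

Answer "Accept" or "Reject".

Execution trace:
Initial: [s0]bbbaa
Step 1: δ(s0, b) = (s2, b, R) → b[s2]bbaa
Step 2: δ(s2, b) = (s2, b, L) → [s2]bbbaa
Step 3: δ(s2, b) = (s2, b, L) → [s2]□bbbaa

No transition is defined for δ(s2, □). By convention the machine halts and rejects.

Answer: Reject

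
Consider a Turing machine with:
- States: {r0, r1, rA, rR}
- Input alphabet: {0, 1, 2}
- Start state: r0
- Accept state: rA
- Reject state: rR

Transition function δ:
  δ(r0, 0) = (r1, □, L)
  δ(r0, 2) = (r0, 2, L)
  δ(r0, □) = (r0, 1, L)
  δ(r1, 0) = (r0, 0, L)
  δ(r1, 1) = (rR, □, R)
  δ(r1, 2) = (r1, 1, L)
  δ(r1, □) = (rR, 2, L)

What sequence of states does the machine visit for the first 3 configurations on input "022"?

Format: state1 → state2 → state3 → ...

Execution trace:
Initial: [r0]022
Step 1: δ(r0, 0) = (r1, □, L) → [r1]□□22
Step 2: δ(r1, □) = (rR, 2, L) → [rR]□2□22

The machine reaches the reject state rR and halts.

State sequence: r0 → r1 → rR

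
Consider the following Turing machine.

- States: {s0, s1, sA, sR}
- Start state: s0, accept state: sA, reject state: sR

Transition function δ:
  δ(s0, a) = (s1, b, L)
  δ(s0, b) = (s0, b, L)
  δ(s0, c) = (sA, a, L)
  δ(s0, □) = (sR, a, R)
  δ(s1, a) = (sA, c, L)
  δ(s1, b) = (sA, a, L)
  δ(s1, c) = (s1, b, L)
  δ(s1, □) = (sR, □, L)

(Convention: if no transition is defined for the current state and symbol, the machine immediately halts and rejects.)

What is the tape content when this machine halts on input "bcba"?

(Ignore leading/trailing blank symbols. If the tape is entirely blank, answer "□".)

Execution trace:
Initial: [s0]bcba
Step 1: δ(s0, b) = (s0, b, L) → [s0]□bcba
Step 2: δ(s0, □) = (sR, a, R) → a[sR]bcba

The machine reaches the reject state sR and halts.

Final tape (ignoring leading/trailing blanks): abcba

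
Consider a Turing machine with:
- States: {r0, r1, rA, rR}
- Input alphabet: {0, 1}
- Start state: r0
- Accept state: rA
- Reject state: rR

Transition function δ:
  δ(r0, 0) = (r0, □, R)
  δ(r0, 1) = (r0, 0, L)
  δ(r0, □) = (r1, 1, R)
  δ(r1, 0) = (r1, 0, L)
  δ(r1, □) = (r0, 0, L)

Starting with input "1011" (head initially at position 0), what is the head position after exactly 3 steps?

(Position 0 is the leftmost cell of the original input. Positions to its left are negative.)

Execution trace (head position shown):
Step 0: [r0]1011  (head at position 0)
Step 1: move left → [r0]□0011  (head at position -1)
Step 2: move right → 1[r1]0011  (head at position 0)
Step 3: move left → [r1]10011  (head at position -1)

After 3 steps, the head is at position -1.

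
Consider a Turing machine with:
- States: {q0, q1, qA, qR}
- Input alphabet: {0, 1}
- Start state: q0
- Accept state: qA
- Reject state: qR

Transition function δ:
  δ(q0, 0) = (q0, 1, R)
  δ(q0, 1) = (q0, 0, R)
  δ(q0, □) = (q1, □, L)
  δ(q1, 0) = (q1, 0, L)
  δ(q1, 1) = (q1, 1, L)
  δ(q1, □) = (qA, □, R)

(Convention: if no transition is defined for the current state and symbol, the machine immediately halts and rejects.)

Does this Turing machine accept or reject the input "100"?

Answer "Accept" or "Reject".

Execution trace:
Initial: [q0]100
Step 1: δ(q0, 1) = (q0, 0, R) → 0[q0]00
Step 2: δ(q0, 0) = (q0, 1, R) → 01[q0]0
Step 3: δ(q0, 0) = (q0, 1, R) → 011[q0]□
Step 4: δ(q0, □) = (q1, □, L) → 01[q1]1□
Step 5: δ(q1, 1) = (q1, 1, L) → 0[q1]11□
Step 6: δ(q1, 1) = (q1, 1, L) → [q1]011□
Step 7: δ(q1, 0) = (q1, 0, L) → [q1]□011□
Step 8: δ(q1, □) = (qA, □, R) → □[qA]011□

The machine reaches the accept state qA and halts.

Answer: Accept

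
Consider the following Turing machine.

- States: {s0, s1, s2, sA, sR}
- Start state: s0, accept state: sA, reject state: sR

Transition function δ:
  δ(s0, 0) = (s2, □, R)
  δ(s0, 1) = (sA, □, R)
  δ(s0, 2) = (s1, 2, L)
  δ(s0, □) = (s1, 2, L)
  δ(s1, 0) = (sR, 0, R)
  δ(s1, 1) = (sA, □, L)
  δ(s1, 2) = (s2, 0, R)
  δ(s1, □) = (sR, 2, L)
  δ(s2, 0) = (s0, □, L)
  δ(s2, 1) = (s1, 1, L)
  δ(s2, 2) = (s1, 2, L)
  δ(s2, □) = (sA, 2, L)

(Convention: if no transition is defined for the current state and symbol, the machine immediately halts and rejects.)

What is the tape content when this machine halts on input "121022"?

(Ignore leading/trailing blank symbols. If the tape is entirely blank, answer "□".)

Execution trace:
Initial: [s0]121022
Step 1: δ(s0, 1) = (sA, □, R) → □[sA]21022

The machine reaches the accept state sA and halts.

Final tape (ignoring leading/trailing blanks): 21022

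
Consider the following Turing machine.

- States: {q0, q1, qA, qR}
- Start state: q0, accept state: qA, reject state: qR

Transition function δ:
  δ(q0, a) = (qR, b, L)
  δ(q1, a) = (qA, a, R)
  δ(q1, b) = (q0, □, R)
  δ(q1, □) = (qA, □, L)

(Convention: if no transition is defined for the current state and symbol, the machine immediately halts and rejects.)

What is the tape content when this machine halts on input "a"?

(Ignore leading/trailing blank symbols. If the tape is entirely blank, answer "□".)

Execution trace:
Initial: [q0]a
Step 1: δ(q0, a) = (qR, b, L) → [qR]□b

The machine reaches the reject state qR and halts.

Final tape (ignoring leading/trailing blanks): b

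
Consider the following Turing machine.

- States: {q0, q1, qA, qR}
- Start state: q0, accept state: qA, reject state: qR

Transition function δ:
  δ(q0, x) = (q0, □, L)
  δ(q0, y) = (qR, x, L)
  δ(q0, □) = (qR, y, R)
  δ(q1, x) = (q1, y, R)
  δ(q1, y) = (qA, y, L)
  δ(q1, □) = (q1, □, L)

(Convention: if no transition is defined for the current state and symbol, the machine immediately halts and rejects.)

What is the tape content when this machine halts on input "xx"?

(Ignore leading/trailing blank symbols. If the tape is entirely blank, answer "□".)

Execution trace:
Initial: [q0]xx
Step 1: δ(q0, x) = (q0, □, L) → [q0]□□x
Step 2: δ(q0, □) = (qR, y, R) → y[qR]□x

The machine reaches the reject state qR and halts.

Final tape (ignoring leading/trailing blanks): y□x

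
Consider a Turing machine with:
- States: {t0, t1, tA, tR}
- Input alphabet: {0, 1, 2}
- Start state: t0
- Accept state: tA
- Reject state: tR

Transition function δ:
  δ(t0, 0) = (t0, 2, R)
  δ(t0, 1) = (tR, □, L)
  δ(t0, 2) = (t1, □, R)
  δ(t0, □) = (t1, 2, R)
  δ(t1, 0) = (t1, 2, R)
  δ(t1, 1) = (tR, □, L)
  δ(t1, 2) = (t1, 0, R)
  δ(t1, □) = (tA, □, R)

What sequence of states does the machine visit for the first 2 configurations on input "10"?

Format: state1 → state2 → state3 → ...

Execution trace:
Initial: [t0]10
Step 1: δ(t0, 1) = (tR, □, L) → [tR]□□0

The machine reaches the reject state tR and halts.

State sequence: t0 → tR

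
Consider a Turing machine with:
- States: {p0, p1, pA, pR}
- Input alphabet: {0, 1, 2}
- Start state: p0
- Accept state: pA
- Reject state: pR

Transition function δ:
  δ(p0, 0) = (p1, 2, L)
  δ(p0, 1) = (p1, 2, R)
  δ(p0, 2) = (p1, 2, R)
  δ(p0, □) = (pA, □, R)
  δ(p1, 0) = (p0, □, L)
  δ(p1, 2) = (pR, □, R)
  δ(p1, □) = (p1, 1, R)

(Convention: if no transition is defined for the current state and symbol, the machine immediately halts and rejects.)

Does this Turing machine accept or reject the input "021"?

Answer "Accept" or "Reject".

Execution trace:
Initial: [p0]021
Step 1: δ(p0, 0) = (p1, 2, L) → [p1]□221
Step 2: δ(p1, □) = (p1, 1, R) → 1[p1]221
Step 3: δ(p1, 2) = (pR, □, R) → 1□[pR]21

The machine reaches the reject state pR and halts.

Answer: Reject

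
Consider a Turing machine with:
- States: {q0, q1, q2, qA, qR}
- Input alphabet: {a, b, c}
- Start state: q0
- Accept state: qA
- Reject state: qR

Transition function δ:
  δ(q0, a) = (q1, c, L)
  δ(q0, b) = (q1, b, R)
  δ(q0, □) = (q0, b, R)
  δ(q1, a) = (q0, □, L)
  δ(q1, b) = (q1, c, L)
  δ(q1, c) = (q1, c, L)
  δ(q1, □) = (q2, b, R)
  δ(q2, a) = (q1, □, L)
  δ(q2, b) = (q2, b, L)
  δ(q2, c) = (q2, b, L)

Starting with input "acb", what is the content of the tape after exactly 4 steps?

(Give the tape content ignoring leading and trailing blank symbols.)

Execution trace:
Initial: [q0]acb
Step 1: δ(q0, a) = (q1, c, L) → [q1]□ccb
Step 2: δ(q1, □) = (q2, b, R) → b[q2]ccb
Step 3: δ(q2, c) = (q2, b, L) → [q2]bbcb
Step 4: δ(q2, b) = (q2, b, L) → [q2]□bbcb

No transition is defined for δ(q2, □). By convention the machine halts and rejects.

After 4 steps, the tape (ignoring leading/trailing blanks) is: bbcb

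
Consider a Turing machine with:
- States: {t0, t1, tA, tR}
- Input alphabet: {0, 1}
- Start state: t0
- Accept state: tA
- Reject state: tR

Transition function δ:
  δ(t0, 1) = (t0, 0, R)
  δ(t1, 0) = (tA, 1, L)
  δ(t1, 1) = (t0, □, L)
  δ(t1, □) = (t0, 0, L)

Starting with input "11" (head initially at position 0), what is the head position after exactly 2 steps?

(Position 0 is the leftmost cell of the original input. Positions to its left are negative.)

Execution trace (head position shown):
Step 0: [t0]11  (head at position 0)
Step 1: move right → 0[t0]1  (head at position 1)
Step 2: move right → 00[t0]□  (head at position 2)

After 2 steps, the head is at position 2.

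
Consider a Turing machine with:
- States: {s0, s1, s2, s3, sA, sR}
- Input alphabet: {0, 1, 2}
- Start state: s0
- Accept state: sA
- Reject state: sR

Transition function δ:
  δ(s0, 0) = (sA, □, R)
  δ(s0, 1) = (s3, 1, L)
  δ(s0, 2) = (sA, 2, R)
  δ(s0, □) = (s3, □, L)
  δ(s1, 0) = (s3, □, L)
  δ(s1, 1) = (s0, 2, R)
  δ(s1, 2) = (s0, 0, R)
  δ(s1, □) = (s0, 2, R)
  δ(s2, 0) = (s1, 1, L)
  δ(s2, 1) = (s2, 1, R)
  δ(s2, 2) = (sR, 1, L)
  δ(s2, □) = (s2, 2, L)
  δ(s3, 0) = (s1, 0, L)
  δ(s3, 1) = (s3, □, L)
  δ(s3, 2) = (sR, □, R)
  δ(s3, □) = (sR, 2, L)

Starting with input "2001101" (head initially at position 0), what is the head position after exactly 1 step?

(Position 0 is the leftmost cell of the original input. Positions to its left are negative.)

Execution trace (head position shown):
Step 0: [s0]2001101  (head at position 0)
Step 1: move right → 2[sA]001101  (head at position 1)

After 1 step, the head is at position 1.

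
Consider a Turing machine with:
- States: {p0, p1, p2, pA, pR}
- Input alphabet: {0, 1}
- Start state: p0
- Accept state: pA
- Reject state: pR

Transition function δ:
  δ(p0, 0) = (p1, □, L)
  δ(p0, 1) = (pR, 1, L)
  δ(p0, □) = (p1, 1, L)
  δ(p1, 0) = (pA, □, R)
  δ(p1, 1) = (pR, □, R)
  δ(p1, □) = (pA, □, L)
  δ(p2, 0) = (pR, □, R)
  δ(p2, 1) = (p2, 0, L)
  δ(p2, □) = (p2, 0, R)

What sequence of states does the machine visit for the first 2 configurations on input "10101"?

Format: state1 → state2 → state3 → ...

Execution trace:
Initial: [p0]10101
Step 1: δ(p0, 1) = (pR, 1, L) → [pR]□10101

The machine reaches the reject state pR and halts.

State sequence: p0 → pR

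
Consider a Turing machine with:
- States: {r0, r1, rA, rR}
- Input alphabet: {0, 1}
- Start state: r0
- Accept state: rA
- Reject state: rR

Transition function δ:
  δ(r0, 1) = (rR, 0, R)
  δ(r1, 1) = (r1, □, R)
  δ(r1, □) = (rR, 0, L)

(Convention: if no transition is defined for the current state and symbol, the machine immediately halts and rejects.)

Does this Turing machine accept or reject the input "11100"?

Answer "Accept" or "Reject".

Execution trace:
Initial: [r0]11100
Step 1: δ(r0, 1) = (rR, 0, R) → 0[rR]1100

The machine reaches the reject state rR and halts.

Answer: Reject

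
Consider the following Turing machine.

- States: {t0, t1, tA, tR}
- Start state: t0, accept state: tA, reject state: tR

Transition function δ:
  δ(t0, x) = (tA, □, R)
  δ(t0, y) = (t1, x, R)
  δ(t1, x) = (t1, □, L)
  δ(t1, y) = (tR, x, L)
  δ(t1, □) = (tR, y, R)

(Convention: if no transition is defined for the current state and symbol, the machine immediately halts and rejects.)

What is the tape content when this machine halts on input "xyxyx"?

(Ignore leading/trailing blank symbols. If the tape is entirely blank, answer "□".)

Execution trace:
Initial: [t0]xyxyx
Step 1: δ(t0, x) = (tA, □, R) → □[tA]yxyx

The machine reaches the accept state tA and halts.

Final tape (ignoring leading/trailing blanks): yxyx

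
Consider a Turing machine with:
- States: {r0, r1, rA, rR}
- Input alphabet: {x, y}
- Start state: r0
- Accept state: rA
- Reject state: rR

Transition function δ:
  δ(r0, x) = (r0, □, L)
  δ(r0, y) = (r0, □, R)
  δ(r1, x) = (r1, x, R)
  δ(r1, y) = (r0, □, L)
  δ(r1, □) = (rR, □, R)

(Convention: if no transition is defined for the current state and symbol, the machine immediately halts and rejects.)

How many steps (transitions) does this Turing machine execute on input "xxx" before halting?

Execution trace:
Initial: [r0]xxx
Step 1: δ(r0, x) = (r0, □, L) → [r0]□□xx

No transition is defined for δ(r0, □). By convention the machine halts and rejects.

The machine executed 1 step before halting.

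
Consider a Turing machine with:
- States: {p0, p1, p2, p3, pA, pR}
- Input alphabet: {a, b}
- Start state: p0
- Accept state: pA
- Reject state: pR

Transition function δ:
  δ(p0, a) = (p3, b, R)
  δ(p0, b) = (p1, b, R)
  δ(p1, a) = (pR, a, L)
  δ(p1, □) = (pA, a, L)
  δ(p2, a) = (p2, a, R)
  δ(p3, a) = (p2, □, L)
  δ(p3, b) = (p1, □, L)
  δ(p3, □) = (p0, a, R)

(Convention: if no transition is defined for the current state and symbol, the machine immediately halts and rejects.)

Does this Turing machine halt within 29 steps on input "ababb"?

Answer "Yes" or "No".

Execution trace:
Initial: [p0]ababb
Step 1: δ(p0, a) = (p3, b, R) → b[p3]babb
Step 2: δ(p3, b) = (p1, □, L) → [p1]b□abb

No transition is defined for δ(p1, b). By convention the machine halts and rejects.
The machine halted after 2 steps (within the 29-step bound).

Answer: Yes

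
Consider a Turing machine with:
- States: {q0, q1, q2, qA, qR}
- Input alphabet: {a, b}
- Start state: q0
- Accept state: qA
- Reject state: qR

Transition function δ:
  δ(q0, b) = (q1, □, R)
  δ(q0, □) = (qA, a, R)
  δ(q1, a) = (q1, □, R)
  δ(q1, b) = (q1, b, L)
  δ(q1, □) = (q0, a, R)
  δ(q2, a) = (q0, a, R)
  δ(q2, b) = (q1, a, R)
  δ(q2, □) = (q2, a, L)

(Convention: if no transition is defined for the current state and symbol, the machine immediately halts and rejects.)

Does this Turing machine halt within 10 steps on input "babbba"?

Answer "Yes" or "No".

Execution trace:
Initial: [q0]babbba
Step 1: δ(q0, b) = (q1, □, R) → □[q1]abbba
Step 2: δ(q1, a) = (q1, □, R) → □□[q1]bbba
Step 3: δ(q1, b) = (q1, b, L) → □[q1]□bbba
Step 4: δ(q1, □) = (q0, a, R) → □a[q0]bbba
Step 5: δ(q0, b) = (q1, □, R) → □a□[q1]bba
Step 6: δ(q1, b) = (q1, b, L) → □a[q1]□bba
Step 7: δ(q1, □) = (q0, a, R) → □aa[q0]bba
Step 8: δ(q0, b) = (q1, □, R) → □aa□[q1]ba
Step 9: δ(q1, b) = (q1, b, L) → □aa[q1]□ba
Step 10: δ(q1, □) = (q0, a, R) → □aaa[q0]ba

The machine has not reached a halting state after 10 steps.
The machine did not halt within the 10-step bound.

Answer: No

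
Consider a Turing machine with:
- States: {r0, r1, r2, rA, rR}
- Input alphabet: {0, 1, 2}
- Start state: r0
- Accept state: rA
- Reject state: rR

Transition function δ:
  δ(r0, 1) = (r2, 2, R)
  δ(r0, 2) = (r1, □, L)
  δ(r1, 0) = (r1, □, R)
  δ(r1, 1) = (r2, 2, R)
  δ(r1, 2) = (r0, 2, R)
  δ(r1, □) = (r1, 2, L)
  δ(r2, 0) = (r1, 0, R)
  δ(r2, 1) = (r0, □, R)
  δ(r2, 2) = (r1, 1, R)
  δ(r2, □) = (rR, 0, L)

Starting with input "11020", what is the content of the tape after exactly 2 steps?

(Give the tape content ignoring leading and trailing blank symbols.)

Execution trace:
Initial: [r0]11020
Step 1: δ(r0, 1) = (r2, 2, R) → 2[r2]1020
Step 2: δ(r2, 1) = (r0, □, R) → 2□[r0]020

No transition is defined for δ(r0, 0). By convention the machine halts and rejects.

After 2 steps, the tape (ignoring leading/trailing blanks) is: 2□020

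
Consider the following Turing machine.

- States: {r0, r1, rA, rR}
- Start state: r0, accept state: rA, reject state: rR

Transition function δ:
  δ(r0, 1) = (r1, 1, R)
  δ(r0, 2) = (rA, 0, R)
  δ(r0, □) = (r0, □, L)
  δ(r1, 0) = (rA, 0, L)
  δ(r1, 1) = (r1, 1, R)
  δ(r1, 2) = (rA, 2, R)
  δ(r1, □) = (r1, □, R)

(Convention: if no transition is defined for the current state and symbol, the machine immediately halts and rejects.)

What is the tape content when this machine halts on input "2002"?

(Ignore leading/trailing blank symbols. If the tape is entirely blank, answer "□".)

Execution trace:
Initial: [r0]2002
Step 1: δ(r0, 2) = (rA, 0, R) → 0[rA]002

The machine reaches the accept state rA and halts.

Final tape (ignoring leading/trailing blanks): 0002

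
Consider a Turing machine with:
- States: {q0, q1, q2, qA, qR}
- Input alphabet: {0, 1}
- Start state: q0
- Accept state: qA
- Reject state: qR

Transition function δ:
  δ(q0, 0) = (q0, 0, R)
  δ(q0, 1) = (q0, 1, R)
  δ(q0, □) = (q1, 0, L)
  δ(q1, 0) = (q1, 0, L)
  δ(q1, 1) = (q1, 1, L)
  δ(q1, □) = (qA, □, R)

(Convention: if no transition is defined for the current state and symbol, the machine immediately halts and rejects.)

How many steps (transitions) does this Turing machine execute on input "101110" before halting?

Execution trace:
Initial: [q0]101110
Step 1: δ(q0, 1) = (q0, 1, R) → 1[q0]01110
Step 2: δ(q0, 0) = (q0, 0, R) → 10[q0]1110
Step 3: δ(q0, 1) = (q0, 1, R) → 101[q0]110
Step 4: δ(q0, 1) = (q0, 1, R) → 1011[q0]10
Step 5: δ(q0, 1) = (q0, 1, R) → 10111[q0]0
Step 6: δ(q0, 0) = (q0, 0, R) → 101110[q0]□
Step 7: δ(q0, □) = (q1, 0, L) → 10111[q1]00
Step 8: δ(q1, 0) = (q1, 0, L) → 1011[q1]100
Step 9: δ(q1, 1) = (q1, 1, L) → 101[q1]1100
Step 10: δ(q1, 1) = (q1, 1, L) → 10[q1]11100
Step 11: δ(q1, 1) = (q1, 1, L) → 1[q1]011100
Step 12: δ(q1, 0) = (q1, 0, L) → [q1]1011100
Step 13: δ(q1, 1) = (q1, 1, L) → [q1]□1011100
Step 14: δ(q1, □) = (qA, □, R) → □[qA]1011100

The machine reaches the accept state qA and halts.

The machine executed 14 steps before halting.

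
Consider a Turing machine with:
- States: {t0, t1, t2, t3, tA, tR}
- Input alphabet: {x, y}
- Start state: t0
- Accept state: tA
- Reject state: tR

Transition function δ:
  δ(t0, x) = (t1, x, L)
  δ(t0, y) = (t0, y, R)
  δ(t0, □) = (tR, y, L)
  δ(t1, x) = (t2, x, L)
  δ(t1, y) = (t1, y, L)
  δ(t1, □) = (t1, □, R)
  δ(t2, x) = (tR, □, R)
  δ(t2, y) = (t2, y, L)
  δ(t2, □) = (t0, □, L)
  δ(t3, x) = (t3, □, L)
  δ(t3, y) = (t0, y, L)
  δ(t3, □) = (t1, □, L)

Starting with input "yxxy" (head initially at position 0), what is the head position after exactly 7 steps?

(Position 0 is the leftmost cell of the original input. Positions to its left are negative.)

Execution trace (head position shown):
Step 0: [t0]yxxy  (head at position 0)
Step 1: move right → y[t0]xxy  (head at position 1)
Step 2: move left → [t1]yxxy  (head at position 0)
Step 3: move left → [t1]□yxxy  (head at position -1)
Step 4: move right → □[t1]yxxy  (head at position 0)
Step 5: move left → [t1]□yxxy  (head at position -1)
Step 6: move right → □[t1]yxxy  (head at position 0)
Step 7: move left → [t1]□yxxy  (head at position -1)

After 7 steps, the head is at position -1.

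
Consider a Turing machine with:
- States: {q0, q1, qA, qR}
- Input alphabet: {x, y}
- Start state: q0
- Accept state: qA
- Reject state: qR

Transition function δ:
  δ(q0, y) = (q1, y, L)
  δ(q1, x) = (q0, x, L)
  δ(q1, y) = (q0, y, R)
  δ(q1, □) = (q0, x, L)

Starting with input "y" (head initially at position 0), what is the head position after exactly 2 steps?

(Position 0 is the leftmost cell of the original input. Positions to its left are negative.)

Execution trace (head position shown):
Step 0: [q0]y  (head at position 0)
Step 1: move left → [q1]□y  (head at position -1)
Step 2: move left → [q0]□xy  (head at position -2)

After 2 steps, the head is at position -2.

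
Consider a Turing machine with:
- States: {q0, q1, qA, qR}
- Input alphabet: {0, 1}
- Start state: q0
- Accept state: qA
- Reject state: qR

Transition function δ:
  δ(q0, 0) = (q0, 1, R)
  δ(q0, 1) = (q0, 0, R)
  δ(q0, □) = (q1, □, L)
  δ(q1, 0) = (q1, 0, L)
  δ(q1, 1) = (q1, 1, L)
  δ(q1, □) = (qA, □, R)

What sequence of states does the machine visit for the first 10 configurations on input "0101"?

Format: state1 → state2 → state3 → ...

Execution trace:
Initial: [q0]0101
Step 1: δ(q0, 0) = (q0, 1, R) → 1[q0]101
Step 2: δ(q0, 1) = (q0, 0, R) → 10[q0]01
Step 3: δ(q0, 0) = (q0, 1, R) → 101[q0]1
Step 4: δ(q0, 1) = (q0, 0, R) → 1010[q0]□
Step 5: δ(q0, □) = (q1, □, L) → 101[q1]0□
Step 6: δ(q1, 0) = (q1, 0, L) → 10[q1]10□
Step 7: δ(q1, 1) = (q1, 1, L) → 1[q1]010□
Step 8: δ(q1, 0) = (q1, 0, L) → [q1]1010□
Step 9: δ(q1, 1) = (q1, 1, L) → [q1]□1010□

State sequence: q0 → q0 → q0 → q0 → q0 → q1 → q1 → q1 → q1 → q1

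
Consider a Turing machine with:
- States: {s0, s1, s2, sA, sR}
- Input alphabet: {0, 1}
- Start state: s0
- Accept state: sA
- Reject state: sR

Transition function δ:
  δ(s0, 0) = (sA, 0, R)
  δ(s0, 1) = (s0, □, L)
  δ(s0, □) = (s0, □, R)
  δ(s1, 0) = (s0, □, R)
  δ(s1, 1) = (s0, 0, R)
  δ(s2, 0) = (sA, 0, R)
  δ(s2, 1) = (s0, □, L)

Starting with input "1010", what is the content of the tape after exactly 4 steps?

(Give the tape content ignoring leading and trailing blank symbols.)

Execution trace:
Initial: [s0]1010
Step 1: δ(s0, 1) = (s0, □, L) → [s0]□□010
Step 2: δ(s0, □) = (s0, □, R) → □[s0]□010
Step 3: δ(s0, □) = (s0, □, R) → □□[s0]010
Step 4: δ(s0, 0) = (sA, 0, R) → □□0[sA]10

The machine reaches the accept state sA and halts.

After 4 steps, the tape (ignoring leading/trailing blanks) is: 010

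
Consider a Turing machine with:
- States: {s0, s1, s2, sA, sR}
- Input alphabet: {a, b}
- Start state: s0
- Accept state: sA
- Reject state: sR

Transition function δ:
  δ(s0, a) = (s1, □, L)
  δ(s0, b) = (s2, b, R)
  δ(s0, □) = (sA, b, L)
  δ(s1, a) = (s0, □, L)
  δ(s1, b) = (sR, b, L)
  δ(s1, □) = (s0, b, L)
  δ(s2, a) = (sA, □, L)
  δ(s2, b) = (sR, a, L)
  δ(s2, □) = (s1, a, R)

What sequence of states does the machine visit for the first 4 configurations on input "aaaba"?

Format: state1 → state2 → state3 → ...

Execution trace:
Initial: [s0]aaaba
Step 1: δ(s0, a) = (s1, □, L) → [s1]□□aaba
Step 2: δ(s1, □) = (s0, b, L) → [s0]□b□aaba
Step 3: δ(s0, □) = (sA, b, L) → [sA]□bb□aaba

The machine reaches the accept state sA and halts.

State sequence: s0 → s1 → s0 → sA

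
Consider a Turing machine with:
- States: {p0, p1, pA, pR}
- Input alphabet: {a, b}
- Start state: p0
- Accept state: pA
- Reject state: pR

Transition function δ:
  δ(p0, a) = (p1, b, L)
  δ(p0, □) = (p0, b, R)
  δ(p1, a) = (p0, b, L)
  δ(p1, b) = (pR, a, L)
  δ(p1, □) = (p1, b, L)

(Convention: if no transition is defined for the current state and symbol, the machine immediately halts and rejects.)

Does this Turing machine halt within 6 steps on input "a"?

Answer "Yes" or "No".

Execution trace:
Initial: [p0]a
Step 1: δ(p0, a) = (p1, b, L) → [p1]□b
Step 2: δ(p1, □) = (p1, b, L) → [p1]□bb
Step 3: δ(p1, □) = (p1, b, L) → [p1]□bbb
Step 4: δ(p1, □) = (p1, b, L) → [p1]□bbbb
Step 5: δ(p1, □) = (p1, b, L) → [p1]□bbbbb
Step 6: δ(p1, □) = (p1, b, L) → [p1]□bbbbbb

The machine has not reached a halting state after 6 steps.
The machine did not halt within the 6-step bound.

Answer: No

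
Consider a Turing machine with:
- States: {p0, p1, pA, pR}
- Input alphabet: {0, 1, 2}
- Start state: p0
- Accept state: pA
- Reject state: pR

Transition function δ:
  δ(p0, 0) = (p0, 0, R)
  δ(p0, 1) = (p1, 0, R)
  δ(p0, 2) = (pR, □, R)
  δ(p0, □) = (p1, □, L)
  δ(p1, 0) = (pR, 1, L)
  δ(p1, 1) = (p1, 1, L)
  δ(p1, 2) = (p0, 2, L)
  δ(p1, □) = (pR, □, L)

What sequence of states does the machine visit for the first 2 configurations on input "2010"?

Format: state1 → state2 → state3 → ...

Execution trace:
Initial: [p0]2010
Step 1: δ(p0, 2) = (pR, □, R) → □[pR]010

The machine reaches the reject state pR and halts.

State sequence: p0 → pR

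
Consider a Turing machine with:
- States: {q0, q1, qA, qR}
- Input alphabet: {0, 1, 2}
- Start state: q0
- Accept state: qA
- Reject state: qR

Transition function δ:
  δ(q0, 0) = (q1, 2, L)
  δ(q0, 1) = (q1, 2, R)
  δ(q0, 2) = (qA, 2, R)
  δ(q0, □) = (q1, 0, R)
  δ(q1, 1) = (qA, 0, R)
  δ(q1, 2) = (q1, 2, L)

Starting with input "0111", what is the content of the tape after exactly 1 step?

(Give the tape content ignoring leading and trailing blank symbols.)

Execution trace:
Initial: [q0]0111
Step 1: δ(q0, 0) = (q1, 2, L) → [q1]□2111

No transition is defined for δ(q1, □). By convention the machine halts and rejects.

After 1 step, the tape (ignoring leading/trailing blanks) is: 2111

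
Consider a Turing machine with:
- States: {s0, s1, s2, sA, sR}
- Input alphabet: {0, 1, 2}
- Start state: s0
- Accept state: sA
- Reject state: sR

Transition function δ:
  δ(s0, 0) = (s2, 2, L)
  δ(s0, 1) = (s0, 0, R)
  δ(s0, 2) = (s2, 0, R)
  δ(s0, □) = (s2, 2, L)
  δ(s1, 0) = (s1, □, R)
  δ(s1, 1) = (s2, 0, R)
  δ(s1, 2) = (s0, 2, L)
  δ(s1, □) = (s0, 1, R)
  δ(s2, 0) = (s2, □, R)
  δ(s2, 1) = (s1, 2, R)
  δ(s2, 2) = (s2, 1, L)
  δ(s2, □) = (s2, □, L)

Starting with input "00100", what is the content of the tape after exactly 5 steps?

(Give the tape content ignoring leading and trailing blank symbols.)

Execution trace:
Initial: [s0]00100
Step 1: δ(s0, 0) = (s2, 2, L) → [s2]□20100
Step 2: δ(s2, □) = (s2, □, L) → [s2]□□20100
Step 3: δ(s2, □) = (s2, □, L) → [s2]□□□20100
Step 4: δ(s2, □) = (s2, □, L) → [s2]□□□□20100
Step 5: δ(s2, □) = (s2, □, L) → [s2]□□□□□20100

After 5 steps, the tape (ignoring leading/trailing blanks) is: 20100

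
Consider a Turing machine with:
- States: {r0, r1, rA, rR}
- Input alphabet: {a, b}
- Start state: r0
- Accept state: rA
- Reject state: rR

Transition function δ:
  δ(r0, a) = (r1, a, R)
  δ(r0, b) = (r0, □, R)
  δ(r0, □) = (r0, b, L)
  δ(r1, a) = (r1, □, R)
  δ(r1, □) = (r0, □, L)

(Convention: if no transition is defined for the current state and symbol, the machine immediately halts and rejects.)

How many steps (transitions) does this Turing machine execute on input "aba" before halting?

Execution trace:
Initial: [r0]aba
Step 1: δ(r0, a) = (r1, a, R) → a[r1]ba

No transition is defined for δ(r1, b). By convention the machine halts and rejects.

The machine executed 1 step before halting.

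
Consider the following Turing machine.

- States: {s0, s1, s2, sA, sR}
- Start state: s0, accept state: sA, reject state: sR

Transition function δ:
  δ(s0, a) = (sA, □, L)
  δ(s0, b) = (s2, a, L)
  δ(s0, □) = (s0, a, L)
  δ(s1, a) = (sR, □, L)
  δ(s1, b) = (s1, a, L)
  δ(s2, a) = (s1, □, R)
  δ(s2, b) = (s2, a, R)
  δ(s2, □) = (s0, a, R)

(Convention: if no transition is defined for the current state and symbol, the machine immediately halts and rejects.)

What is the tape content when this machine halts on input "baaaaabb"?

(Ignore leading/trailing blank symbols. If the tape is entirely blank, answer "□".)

Execution trace:
Initial: [s0]baaaaabb
Step 1: δ(s0, b) = (s2, a, L) → [s2]□aaaaaabb
Step 2: δ(s2, □) = (s0, a, R) → a[s0]aaaaaabb
Step 3: δ(s0, a) = (sA, □, L) → [sA]a□aaaaabb

The machine reaches the accept state sA and halts.

Final tape (ignoring leading/trailing blanks): a□aaaaabb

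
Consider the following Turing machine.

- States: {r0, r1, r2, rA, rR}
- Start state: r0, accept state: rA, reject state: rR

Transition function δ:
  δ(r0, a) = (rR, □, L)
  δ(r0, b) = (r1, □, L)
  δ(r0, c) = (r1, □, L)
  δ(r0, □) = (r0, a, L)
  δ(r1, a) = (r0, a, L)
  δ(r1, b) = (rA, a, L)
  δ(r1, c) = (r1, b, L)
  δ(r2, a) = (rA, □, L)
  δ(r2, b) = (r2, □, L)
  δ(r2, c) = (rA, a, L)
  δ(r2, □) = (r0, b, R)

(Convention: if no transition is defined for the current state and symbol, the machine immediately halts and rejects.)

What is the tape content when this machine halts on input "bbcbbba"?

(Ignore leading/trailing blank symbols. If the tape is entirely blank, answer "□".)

Execution trace:
Initial: [r0]bbcbbba
Step 1: δ(r0, b) = (r1, □, L) → [r1]□□bcbbba

No transition is defined for δ(r1, □). By convention the machine halts and rejects.

Final tape (ignoring leading/trailing blanks): bcbbba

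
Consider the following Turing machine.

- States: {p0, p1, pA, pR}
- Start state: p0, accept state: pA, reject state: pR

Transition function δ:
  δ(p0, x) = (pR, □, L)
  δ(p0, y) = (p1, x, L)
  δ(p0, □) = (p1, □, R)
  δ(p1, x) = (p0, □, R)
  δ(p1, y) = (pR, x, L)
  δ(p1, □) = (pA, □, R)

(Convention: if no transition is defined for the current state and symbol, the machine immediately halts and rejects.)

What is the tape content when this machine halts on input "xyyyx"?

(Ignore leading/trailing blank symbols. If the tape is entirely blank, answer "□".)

Execution trace:
Initial: [p0]xyyyx
Step 1: δ(p0, x) = (pR, □, L) → [pR]□□yyyx

The machine reaches the reject state pR and halts.

Final tape (ignoring leading/trailing blanks): yyyx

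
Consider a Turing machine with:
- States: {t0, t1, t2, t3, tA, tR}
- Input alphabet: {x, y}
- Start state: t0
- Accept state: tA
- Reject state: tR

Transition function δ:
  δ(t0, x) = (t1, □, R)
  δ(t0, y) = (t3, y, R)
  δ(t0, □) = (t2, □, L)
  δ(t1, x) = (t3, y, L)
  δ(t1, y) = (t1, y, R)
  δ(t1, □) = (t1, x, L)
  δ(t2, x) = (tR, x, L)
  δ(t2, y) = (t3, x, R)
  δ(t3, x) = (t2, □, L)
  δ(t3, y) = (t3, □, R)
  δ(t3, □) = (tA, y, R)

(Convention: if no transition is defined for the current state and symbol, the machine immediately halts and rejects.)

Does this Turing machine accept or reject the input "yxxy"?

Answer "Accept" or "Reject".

Execution trace:
Initial: [t0]yxxy
Step 1: δ(t0, y) = (t3, y, R) → y[t3]xxy
Step 2: δ(t3, x) = (t2, □, L) → [t2]y□xy
Step 3: δ(t2, y) = (t3, x, R) → x[t3]□xy
Step 4: δ(t3, □) = (tA, y, R) → xy[tA]xy

The machine reaches the accept state tA and halts.

Answer: Accept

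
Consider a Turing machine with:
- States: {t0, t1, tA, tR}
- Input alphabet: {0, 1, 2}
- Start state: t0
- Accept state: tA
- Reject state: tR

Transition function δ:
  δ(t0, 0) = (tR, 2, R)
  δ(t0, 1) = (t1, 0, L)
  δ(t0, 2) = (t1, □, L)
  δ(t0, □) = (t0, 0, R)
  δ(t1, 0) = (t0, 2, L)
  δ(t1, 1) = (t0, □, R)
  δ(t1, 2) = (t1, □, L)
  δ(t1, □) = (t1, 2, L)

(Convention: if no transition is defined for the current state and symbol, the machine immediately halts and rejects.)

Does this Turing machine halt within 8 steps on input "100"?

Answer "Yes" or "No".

Execution trace:
Initial: [t0]100
Step 1: δ(t0, 1) = (t1, 0, L) → [t1]□000
Step 2: δ(t1, □) = (t1, 2, L) → [t1]□2000
Step 3: δ(t1, □) = (t1, 2, L) → [t1]□22000
Step 4: δ(t1, □) = (t1, 2, L) → [t1]□222000
Step 5: δ(t1, □) = (t1, 2, L) → [t1]□2222000
Step 6: δ(t1, □) = (t1, 2, L) → [t1]□22222000
Step 7: δ(t1, □) = (t1, 2, L) → [t1]□222222000
Step 8: δ(t1, □) = (t1, 2, L) → [t1]□2222222000

The machine has not reached a halting state after 8 steps.
The machine did not halt within the 8-step bound.

Answer: No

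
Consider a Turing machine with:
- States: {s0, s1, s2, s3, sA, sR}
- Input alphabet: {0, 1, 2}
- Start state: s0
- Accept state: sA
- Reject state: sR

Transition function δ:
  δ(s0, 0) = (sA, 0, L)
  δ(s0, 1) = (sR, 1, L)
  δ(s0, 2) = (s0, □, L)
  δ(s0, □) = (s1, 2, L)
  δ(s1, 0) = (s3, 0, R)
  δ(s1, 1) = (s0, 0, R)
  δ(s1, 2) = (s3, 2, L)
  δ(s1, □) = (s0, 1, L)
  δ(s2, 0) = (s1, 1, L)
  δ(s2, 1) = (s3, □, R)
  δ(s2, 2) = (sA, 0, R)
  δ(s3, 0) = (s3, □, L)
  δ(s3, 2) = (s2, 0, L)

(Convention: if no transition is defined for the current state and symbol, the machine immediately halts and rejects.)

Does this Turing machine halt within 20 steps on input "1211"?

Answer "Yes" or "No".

Execution trace:
Initial: [s0]1211
Step 1: δ(s0, 1) = (sR, 1, L) → [sR]□1211

The machine reaches the reject state sR and halts.
The machine halted after 1 step (within the 20-step bound).

Answer: Yes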